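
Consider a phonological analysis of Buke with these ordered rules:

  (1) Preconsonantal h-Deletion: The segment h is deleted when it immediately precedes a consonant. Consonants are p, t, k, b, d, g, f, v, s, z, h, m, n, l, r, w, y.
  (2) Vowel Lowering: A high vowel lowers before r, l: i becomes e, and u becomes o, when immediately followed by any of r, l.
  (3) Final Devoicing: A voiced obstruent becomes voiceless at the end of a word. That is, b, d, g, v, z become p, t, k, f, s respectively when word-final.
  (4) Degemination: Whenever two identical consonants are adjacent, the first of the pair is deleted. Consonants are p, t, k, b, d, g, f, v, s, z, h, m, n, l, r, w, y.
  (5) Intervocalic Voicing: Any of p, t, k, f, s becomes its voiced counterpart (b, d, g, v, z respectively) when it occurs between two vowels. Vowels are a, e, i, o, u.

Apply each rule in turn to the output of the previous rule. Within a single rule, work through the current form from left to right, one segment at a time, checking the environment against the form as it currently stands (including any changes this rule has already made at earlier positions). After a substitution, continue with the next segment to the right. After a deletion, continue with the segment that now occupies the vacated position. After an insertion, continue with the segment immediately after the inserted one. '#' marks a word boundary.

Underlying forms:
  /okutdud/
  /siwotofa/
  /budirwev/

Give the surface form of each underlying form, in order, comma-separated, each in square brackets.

[ogutdut], [siwodova], [buderwef]

/okutdud/:
  (1) Preconsonantal h-Deletion: no change — [okutdud]
  (2) Vowel Lowering: no change — [okutdud]
  (3) Final Devoicing: [okutdud] → [okutdut]
  (4) Degemination: no change — [okutdut]
  (5) Intervocalic Voicing: [okutdut] → [ogutdut]
/siwotofa/:
  (1) Preconsonantal h-Deletion: no change — [siwotofa]
  (2) Vowel Lowering: no change — [siwotofa]
  (3) Final Devoicing: no change — [siwotofa]
  (4) Degemination: no change — [siwotofa]
  (5) Intervocalic Voicing: [siwotofa] → [siwodova]
/budirwev/:
  (1) Preconsonantal h-Deletion: no change — [budirwev]
  (2) Vowel Lowering: [budirwev] → [buderwev]
  (3) Final Devoicing: [buderwev] → [buderwef]
  (4) Degemination: no change — [buderwef]
  (5) Intervocalic Voicing: no change — [buderwef]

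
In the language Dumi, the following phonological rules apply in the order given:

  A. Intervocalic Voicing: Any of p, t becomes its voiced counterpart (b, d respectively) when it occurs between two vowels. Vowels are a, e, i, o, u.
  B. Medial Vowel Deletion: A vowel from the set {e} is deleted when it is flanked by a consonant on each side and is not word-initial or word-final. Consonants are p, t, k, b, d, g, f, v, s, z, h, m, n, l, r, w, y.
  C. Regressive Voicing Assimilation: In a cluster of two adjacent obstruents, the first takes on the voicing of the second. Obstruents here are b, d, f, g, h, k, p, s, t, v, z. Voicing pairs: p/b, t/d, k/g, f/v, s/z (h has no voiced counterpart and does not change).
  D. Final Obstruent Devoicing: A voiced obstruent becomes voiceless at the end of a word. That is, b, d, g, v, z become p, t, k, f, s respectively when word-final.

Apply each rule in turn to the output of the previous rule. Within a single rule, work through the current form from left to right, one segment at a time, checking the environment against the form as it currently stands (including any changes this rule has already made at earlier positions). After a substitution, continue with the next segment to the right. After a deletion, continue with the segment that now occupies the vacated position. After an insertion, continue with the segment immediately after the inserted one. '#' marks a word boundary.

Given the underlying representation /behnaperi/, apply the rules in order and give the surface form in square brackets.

[phnabri]

A Intervocalic Voicing: [behnaperi] → [behnaberi]
B Medial Vowel Deletion: [behnaberi] → [bhnabri]
C Regressive Voicing Assimilation: [bhnabri] → [phnabri]
D Final Obstruent Devoicing: no change — [phnabri]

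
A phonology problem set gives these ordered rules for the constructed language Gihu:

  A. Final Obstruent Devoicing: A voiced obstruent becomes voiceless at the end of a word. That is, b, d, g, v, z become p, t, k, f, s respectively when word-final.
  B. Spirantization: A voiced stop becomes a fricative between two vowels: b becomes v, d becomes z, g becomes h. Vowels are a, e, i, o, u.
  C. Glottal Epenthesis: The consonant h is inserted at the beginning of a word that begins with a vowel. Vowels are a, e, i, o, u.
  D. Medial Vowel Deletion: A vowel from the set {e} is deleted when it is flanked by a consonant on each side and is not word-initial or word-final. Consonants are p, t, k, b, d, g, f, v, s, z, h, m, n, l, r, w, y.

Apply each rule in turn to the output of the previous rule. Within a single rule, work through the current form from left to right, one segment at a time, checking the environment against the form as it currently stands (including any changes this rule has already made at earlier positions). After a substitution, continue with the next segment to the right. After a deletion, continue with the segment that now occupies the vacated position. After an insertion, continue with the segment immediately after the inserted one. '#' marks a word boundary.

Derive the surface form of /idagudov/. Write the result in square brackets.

A Final Obstruent Devoicing: [idagudov] → [idagudof]
B Spirantization: [idagudof] → [izahuzof]
C Glottal Epenthesis: [izahuzof] → [hizahuzof]
D Medial Vowel Deletion: no change — [hizahuzof]

[hizahuzof]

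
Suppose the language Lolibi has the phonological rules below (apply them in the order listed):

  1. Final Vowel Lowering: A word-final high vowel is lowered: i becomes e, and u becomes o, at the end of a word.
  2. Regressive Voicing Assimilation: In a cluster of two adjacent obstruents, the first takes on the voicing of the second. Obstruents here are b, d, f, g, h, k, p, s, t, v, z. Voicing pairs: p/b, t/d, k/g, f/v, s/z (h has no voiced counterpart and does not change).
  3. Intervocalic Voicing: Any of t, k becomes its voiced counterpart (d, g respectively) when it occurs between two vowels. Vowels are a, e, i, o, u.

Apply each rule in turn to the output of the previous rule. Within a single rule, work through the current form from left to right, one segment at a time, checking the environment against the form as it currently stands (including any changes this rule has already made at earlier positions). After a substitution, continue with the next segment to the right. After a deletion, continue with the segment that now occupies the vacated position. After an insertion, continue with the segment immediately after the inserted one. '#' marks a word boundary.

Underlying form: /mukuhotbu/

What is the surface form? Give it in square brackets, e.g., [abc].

[muguhodbo]

1 Final Vowel Lowering: [mukuhotbu] → [mukuhotbo]
2 Regressive Voicing Assimilation: [mukuhotbo] → [mukuhodbo]
3 Intervocalic Voicing: [mukuhodbo] → [muguhodbo]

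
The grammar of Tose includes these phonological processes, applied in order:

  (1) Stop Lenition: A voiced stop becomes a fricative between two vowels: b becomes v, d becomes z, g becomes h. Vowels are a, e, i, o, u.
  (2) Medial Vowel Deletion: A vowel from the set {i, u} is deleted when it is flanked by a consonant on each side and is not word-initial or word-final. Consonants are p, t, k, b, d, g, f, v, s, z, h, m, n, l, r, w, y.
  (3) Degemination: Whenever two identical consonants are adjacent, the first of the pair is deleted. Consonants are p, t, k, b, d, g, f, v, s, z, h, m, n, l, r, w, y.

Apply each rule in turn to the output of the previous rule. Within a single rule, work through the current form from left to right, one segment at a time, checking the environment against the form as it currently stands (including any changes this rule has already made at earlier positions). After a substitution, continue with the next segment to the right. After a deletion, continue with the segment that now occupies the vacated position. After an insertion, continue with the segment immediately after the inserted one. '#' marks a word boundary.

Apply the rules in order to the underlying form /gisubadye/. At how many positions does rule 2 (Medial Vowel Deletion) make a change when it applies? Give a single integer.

(1) Stop Lenition: [gisubadye] → [gisuvadye]
(2) Medial Vowel Deletion: [gisuvadye] → [gsvadye]
(3) Degemination: no change — [gsvadye]
Rule 2 changed 2 position(s).

2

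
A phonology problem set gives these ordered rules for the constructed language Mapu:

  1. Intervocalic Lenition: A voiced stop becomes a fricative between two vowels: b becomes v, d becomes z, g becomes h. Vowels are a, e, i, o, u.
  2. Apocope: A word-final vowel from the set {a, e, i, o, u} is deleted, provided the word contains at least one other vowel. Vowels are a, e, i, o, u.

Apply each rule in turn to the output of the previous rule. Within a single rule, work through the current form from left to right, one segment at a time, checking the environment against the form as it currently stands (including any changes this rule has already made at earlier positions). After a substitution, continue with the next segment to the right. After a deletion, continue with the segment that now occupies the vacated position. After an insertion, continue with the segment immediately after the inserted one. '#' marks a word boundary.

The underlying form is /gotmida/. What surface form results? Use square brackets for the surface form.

1 Intervocalic Lenition: [gotmida] → [gotmiza]
2 Apocope: [gotmiza] → [gotmiz]

[gotmiz]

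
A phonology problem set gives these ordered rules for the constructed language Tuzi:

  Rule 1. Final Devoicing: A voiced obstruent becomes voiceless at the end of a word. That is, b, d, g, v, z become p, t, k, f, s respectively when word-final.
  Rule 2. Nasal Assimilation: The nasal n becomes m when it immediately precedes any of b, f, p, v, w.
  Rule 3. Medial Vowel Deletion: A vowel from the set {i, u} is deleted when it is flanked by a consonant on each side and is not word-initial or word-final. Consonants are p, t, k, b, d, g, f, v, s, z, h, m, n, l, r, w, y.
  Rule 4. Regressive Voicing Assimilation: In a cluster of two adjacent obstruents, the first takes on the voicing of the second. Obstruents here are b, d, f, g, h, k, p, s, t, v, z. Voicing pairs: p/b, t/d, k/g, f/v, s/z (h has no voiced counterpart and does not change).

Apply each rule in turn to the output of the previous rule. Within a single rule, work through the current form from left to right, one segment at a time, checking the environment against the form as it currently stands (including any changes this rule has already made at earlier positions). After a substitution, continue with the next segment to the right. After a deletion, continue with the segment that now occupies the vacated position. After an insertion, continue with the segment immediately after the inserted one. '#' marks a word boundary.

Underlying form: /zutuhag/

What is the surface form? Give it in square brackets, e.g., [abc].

Rule 1 Final Devoicing: [zutuhag] → [zutuhak]
Rule 2 Nasal Assimilation: no change — [zutuhak]
Rule 3 Medial Vowel Deletion: [zutuhak] → [zthak]
Rule 4 Regressive Voicing Assimilation: [zthak] → [sthak]

[sthak]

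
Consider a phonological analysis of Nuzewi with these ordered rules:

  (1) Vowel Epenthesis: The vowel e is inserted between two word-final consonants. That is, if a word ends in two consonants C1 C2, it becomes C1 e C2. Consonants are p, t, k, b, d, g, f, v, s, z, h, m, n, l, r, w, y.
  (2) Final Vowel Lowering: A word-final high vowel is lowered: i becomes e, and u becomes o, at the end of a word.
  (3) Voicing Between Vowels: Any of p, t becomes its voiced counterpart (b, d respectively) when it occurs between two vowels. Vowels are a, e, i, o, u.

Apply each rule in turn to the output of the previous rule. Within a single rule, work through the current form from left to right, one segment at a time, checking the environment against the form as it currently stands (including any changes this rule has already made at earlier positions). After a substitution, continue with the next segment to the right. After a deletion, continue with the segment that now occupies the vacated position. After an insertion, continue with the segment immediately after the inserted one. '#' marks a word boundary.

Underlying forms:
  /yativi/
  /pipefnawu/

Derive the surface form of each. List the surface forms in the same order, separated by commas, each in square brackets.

[yadive], [pibefnawo]

/yativi/:
  (1) Vowel Epenthesis: no change — [yativi]
  (2) Final Vowel Lowering: [yativi] → [yative]
  (3) Voicing Between Vowels: [yative] → [yadive]
/pipefnawu/:
  (1) Vowel Epenthesis: no change — [pipefnawu]
  (2) Final Vowel Lowering: [pipefnawu] → [pipefnawo]
  (3) Voicing Between Vowels: [pipefnawo] → [pibefnawo]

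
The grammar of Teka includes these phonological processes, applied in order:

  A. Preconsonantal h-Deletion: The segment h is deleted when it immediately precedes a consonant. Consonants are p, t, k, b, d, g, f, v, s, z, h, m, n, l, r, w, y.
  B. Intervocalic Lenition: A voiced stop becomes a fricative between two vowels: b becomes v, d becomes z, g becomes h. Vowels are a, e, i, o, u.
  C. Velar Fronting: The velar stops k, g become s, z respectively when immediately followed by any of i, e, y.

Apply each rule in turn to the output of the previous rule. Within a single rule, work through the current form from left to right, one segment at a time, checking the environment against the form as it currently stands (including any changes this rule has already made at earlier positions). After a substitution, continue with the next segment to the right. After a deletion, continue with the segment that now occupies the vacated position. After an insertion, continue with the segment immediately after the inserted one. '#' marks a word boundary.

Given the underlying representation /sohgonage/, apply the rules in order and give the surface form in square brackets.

A Preconsonantal h-Deletion: [sohgonage] → [sogonage]
B Intervocalic Lenition: [sogonage] → [sohonahe]
C Velar Fronting: no change — [sohonahe]

[sohonahe]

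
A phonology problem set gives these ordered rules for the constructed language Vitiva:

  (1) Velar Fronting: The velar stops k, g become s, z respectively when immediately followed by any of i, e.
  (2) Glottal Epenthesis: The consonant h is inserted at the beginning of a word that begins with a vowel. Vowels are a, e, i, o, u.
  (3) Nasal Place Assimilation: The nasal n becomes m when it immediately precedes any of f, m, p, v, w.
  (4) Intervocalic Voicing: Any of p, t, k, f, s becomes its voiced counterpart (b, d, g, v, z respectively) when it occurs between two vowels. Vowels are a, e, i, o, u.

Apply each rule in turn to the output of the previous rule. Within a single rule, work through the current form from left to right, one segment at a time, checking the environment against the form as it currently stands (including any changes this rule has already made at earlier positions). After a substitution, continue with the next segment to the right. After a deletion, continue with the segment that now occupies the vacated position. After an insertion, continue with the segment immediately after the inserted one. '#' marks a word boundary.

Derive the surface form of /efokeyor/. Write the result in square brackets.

(1) Velar Fronting: [efokeyor] → [efoseyor]
(2) Glottal Epenthesis: [efoseyor] → [hefoseyor]
(3) Nasal Place Assimilation: no change — [hefoseyor]
(4) Intervocalic Voicing: [hefoseyor] → [hevozeyor]

[hevozeyor]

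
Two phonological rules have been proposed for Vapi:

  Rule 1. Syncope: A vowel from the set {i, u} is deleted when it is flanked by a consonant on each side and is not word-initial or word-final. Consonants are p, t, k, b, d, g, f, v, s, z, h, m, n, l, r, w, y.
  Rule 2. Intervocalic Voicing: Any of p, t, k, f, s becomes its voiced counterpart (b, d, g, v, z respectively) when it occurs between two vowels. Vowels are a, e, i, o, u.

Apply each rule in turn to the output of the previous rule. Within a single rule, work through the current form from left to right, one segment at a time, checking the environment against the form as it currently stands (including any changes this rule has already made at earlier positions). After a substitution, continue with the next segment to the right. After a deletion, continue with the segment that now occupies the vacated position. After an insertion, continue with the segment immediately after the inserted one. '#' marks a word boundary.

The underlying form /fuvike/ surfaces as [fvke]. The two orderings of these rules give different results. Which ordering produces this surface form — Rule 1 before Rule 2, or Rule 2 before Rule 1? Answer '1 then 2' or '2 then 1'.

1 then 2

Order 1 then 2:
  1 Syncope: [fuvike] → [fvke]
  2 Intervocalic Voicing: no change — [fvke]
  result: [fvke]
Order 2 then 1:
  2 Intervocalic Voicing: [fuvike] → [fuvige]
  1 Syncope: [fuvige] → [fvge]
  result: [fvge]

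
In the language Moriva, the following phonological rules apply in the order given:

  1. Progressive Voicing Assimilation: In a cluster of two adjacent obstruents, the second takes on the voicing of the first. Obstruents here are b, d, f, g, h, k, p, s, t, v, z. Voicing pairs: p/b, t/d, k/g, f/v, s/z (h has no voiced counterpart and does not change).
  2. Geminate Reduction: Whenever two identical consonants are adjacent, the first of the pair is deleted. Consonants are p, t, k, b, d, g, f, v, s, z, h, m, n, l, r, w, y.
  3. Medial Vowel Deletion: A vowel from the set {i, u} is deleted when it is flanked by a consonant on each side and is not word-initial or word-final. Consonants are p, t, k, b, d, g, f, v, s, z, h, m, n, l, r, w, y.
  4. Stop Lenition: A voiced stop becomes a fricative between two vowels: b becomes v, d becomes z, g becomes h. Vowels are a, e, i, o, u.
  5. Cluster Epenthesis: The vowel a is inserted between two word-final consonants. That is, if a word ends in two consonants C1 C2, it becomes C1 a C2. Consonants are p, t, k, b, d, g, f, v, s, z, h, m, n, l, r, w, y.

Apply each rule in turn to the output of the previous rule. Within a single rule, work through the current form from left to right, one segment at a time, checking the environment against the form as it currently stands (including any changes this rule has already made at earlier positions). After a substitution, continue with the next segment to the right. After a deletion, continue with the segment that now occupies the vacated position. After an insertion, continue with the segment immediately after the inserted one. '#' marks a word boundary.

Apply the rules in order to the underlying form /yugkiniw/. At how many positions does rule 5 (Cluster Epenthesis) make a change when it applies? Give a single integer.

1

1 Progressive Voicing Assimilation: [yugkiniw] → [yugginiw]
2 Geminate Reduction: [yugginiw] → [yuginiw]
3 Medial Vowel Deletion: [yuginiw] → [ygnw]
4 Stop Lenition: no change — [ygnw]
5 Cluster Epenthesis: [ygnw] → [ygnaw]
Rule 5 changed 1 position(s).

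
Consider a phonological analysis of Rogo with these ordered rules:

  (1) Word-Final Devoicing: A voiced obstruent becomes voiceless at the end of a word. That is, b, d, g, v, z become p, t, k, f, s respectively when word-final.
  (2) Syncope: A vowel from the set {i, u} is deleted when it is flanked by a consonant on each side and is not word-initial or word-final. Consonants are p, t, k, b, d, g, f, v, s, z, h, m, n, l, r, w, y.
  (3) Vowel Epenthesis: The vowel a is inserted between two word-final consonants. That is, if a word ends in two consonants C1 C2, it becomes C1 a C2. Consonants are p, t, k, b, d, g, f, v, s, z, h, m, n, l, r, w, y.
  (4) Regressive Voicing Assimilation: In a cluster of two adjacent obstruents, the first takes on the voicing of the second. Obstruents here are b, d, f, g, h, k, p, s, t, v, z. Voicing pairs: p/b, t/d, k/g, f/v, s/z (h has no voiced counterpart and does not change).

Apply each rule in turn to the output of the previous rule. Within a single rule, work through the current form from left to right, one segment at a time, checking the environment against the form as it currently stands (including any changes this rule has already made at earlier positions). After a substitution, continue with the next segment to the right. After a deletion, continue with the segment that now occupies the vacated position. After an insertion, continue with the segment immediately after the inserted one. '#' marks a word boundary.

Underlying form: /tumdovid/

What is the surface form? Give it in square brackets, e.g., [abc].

(1) Word-Final Devoicing: [tumdovid] → [tumdovit]
(2) Syncope: [tumdovit] → [tmdovt]
(3) Vowel Epenthesis: [tmdovt] → [tmdovat]
(4) Regressive Voicing Assimilation: no change — [tmdovat]

[tmdovat]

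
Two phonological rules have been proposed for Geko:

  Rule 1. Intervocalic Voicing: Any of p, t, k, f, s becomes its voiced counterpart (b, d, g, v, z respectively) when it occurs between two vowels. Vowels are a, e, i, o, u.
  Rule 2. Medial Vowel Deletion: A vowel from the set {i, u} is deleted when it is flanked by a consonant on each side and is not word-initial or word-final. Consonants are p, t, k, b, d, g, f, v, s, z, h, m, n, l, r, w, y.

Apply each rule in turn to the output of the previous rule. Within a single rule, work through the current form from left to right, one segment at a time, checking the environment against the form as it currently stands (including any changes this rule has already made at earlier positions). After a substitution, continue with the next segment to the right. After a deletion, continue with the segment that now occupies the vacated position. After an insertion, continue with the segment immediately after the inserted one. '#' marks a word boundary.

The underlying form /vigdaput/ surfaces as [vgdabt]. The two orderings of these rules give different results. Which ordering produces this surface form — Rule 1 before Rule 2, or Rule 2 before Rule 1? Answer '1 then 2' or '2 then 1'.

Order 1 then 2:
  1 Intervocalic Voicing: [vigdaput] → [vigdabut]
  2 Medial Vowel Deletion: [vigdabut] → [vgdabt]
  result: [vgdabt]
Order 2 then 1:
  2 Medial Vowel Deletion: [vigdaput] → [vgdapt]
  1 Intervocalic Voicing: no change — [vgdapt]
  result: [vgdapt]

1 then 2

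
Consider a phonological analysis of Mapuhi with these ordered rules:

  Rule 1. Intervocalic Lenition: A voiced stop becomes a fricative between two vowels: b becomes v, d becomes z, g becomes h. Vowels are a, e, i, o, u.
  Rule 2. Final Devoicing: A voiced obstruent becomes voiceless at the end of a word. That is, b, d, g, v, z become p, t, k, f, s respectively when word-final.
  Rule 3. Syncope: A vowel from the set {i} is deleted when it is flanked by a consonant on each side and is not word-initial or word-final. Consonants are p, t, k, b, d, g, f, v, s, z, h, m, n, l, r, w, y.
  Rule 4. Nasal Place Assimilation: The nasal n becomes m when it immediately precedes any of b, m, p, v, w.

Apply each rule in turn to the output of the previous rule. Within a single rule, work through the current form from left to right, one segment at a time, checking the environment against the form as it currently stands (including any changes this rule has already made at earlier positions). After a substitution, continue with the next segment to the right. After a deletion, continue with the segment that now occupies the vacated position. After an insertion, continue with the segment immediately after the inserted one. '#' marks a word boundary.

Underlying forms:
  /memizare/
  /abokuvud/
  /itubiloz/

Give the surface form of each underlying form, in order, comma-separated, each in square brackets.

[memzare], [avokuvut], [ituvlos]

/memizare/:
  Rule 1 Intervocalic Lenition: no change — [memizare]
  Rule 2 Final Devoicing: no change — [memizare]
  Rule 3 Syncope: [memizare] → [memzare]
  Rule 4 Nasal Place Assimilation: no change — [memzare]
/abokuvud/:
  Rule 1 Intervocalic Lenition: [abokuvud] → [avokuvud]
  Rule 2 Final Devoicing: [avokuvud] → [avokuvut]
  Rule 3 Syncope: no change — [avokuvut]
  Rule 4 Nasal Place Assimilation: no change — [avokuvut]
/itubiloz/:
  Rule 1 Intervocalic Lenition: [itubiloz] → [ituviloz]
  Rule 2 Final Devoicing: [ituviloz] → [ituvilos]
  Rule 3 Syncope: [ituvilos] → [ituvlos]
  Rule 4 Nasal Place Assimilation: no change — [ituvlos]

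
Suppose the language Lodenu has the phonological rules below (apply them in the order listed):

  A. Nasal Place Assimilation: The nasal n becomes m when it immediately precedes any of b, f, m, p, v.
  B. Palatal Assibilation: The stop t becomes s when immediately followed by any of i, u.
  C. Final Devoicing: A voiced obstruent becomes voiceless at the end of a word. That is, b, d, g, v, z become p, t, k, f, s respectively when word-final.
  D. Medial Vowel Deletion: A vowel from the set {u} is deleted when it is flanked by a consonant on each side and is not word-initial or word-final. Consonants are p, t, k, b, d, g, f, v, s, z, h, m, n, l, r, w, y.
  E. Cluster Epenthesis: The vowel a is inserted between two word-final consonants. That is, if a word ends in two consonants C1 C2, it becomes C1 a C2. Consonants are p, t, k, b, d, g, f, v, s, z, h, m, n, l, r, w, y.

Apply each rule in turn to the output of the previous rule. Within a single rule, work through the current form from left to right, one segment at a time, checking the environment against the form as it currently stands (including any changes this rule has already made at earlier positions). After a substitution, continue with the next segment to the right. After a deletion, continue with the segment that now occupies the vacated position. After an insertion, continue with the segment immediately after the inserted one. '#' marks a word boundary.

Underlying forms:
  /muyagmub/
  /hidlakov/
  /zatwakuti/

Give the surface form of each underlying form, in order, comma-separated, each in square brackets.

[myagmap], [hidlakof], [zatwaksi]

/muyagmub/:
  A Nasal Place Assimilation: no change — [muyagmub]
  B Palatal Assibilation: no change — [muyagmub]
  C Final Devoicing: [muyagmub] → [muyagmup]
  D Medial Vowel Deletion: [muyagmup] → [myagmp]
  E Cluster Epenthesis: [myagmp] → [myagmap]
/hidlakov/:
  A Nasal Place Assimilation: no change — [hidlakov]
  B Palatal Assibilation: no change — [hidlakov]
  C Final Devoicing: [hidlakov] → [hidlakof]
  D Medial Vowel Deletion: no change — [hidlakof]
  E Cluster Epenthesis: no change — [hidlakof]
/zatwakuti/:
  A Nasal Place Assimilation: no change — [zatwakuti]
  B Palatal Assibilation: [zatwakuti] → [zatwakusi]
  C Final Devoicing: no change — [zatwakusi]
  D Medial Vowel Deletion: [zatwakusi] → [zatwaksi]
  E Cluster Epenthesis: no change — [zatwaksi]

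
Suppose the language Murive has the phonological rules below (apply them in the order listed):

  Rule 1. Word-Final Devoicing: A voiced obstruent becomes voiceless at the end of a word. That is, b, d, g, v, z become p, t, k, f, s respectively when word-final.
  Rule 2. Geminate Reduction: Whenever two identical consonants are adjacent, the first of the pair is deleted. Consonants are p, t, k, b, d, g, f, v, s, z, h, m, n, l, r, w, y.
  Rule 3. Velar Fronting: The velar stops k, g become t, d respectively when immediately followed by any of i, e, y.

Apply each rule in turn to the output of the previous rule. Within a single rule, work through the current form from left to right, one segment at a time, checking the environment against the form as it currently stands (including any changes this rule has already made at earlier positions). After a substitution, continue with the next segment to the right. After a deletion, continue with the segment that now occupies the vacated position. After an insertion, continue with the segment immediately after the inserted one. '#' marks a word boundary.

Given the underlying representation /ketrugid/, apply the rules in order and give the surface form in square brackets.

[tetrudit]

Rule 1 Word-Final Devoicing: [ketrugid] → [ketrugit]
Rule 2 Geminate Reduction: no change — [ketrugit]
Rule 3 Velar Fronting: [ketrugit] → [tetrudit]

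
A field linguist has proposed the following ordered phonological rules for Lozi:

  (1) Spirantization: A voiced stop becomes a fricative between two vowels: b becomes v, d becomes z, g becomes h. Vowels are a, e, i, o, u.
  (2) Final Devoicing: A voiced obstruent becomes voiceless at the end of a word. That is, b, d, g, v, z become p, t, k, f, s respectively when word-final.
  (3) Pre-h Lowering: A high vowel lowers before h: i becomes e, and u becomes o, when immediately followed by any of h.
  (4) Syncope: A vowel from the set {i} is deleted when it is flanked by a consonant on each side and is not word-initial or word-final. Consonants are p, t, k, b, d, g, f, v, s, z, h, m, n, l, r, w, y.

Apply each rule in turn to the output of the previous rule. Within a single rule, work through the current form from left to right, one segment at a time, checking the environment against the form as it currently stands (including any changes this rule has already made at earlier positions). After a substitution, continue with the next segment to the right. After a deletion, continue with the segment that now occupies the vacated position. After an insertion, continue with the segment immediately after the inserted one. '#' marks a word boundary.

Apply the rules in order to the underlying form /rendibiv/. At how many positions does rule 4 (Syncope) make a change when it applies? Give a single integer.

2

(1) Spirantization: [rendibiv] → [rendiviv]
(2) Final Devoicing: [rendiviv] → [rendivif]
(3) Pre-h Lowering: no change — [rendivif]
(4) Syncope: [rendivif] → [rendvf]
Rule 4 changed 2 position(s).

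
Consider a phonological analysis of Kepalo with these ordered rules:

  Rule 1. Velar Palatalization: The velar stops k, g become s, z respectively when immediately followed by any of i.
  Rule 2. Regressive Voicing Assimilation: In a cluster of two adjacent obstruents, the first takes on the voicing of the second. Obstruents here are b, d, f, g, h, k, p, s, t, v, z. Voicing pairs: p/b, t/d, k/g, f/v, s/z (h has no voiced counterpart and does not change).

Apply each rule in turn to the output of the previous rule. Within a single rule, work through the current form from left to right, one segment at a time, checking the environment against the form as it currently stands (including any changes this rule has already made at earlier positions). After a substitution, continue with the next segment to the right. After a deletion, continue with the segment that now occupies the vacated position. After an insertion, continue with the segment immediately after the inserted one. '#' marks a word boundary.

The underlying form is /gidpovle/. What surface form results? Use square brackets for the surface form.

Rule 1 Velar Palatalization: [gidpovle] → [zidpovle]
Rule 2 Regressive Voicing Assimilation: [zidpovle] → [zitpovle]

[zitpovle]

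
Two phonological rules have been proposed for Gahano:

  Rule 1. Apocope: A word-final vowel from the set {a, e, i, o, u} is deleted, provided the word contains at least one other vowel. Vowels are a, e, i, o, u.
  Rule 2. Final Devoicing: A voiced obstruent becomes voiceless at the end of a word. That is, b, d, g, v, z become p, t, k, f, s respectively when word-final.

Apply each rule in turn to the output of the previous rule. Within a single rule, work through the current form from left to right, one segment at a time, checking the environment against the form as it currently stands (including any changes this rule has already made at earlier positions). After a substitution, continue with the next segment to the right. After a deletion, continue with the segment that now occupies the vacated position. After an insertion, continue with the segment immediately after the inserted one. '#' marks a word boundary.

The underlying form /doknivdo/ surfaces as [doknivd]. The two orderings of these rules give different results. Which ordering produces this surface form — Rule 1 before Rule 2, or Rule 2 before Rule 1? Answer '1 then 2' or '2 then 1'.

2 then 1

Order 1 then 2:
  1 Apocope: [doknivdo] → [doknivd]
  2 Final Devoicing: [doknivd] → [doknivt]
  result: [doknivt]
Order 2 then 1:
  2 Final Devoicing: no change — [doknivdo]
  1 Apocope: [doknivdo] → [doknivd]
  result: [doknivd]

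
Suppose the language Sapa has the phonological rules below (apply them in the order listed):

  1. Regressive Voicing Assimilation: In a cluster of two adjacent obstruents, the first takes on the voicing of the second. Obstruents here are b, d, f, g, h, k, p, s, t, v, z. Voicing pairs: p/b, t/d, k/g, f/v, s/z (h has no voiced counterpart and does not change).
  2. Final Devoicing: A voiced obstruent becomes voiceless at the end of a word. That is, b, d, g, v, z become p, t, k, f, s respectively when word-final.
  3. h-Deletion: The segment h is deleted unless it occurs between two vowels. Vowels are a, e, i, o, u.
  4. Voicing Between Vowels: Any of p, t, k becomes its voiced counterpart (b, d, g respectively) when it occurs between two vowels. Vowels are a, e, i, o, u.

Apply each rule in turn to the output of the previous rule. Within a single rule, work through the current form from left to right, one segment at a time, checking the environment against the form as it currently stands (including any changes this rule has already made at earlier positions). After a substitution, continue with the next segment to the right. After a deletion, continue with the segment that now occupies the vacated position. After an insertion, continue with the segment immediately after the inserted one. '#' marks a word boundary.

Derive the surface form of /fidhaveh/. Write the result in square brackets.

1 Regressive Voicing Assimilation: [fidhaveh] → [fithaveh]
2 Final Devoicing: no change — [fithaveh]
3 h-Deletion: [fithaveh] → [fitave]
4 Voicing Between Vowels: [fitave] → [fidave]

[fidave]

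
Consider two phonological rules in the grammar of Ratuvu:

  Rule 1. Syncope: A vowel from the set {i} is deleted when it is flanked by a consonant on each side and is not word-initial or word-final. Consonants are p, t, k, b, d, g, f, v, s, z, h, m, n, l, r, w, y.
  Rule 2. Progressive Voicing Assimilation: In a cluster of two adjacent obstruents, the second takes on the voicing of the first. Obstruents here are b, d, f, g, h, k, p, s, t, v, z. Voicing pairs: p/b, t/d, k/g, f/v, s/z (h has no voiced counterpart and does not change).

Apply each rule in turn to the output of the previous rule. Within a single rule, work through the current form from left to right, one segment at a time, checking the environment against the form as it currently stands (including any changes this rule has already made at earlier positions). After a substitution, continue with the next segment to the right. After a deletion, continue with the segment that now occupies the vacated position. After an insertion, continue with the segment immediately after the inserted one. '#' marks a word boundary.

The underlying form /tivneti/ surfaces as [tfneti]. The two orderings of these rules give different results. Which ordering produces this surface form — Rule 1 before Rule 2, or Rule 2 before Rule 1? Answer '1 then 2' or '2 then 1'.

Order 1 then 2:
  1 Syncope: [tivneti] → [tvneti]
  2 Progressive Voicing Assimilation: [tvneti] → [tfneti]
  result: [tfneti]
Order 2 then 1:
  2 Progressive Voicing Assimilation: no change — [tivneti]
  1 Syncope: [tivneti] → [tvneti]
  result: [tvneti]

1 then 2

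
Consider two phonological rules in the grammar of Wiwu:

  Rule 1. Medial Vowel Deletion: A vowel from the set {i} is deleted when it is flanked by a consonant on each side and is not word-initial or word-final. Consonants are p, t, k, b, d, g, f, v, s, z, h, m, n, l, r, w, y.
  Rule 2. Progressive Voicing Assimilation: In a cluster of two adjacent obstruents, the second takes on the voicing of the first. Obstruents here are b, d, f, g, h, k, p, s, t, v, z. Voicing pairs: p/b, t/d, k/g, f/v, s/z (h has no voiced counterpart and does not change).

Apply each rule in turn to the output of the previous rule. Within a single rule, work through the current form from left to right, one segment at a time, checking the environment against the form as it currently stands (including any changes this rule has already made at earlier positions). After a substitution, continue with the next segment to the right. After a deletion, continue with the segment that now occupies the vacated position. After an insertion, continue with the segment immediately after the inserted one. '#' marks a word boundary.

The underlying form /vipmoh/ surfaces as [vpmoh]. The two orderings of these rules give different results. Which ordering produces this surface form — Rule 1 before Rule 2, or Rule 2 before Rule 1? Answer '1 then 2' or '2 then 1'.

2 then 1

Order 1 then 2:
  1 Medial Vowel Deletion: [vipmoh] → [vpmoh]
  2 Progressive Voicing Assimilation: [vpmoh] → [vbmoh]
  result: [vbmoh]
Order 2 then 1:
  2 Progressive Voicing Assimilation: no change — [vipmoh]
  1 Medial Vowel Deletion: [vipmoh] → [vpmoh]
  result: [vpmoh]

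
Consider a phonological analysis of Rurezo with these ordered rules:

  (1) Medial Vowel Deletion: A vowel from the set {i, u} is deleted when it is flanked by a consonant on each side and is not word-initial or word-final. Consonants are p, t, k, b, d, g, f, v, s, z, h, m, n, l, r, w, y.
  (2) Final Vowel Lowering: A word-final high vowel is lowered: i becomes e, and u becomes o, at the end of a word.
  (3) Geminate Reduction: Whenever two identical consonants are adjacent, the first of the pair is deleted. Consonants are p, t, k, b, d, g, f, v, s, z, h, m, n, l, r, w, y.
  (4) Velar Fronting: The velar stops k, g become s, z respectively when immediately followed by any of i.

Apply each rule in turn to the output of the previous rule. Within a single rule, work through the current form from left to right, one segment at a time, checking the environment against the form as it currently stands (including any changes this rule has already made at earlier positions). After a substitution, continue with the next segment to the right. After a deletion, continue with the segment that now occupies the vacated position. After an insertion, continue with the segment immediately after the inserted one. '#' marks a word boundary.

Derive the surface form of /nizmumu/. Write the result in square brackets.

[nzmo]

(1) Medial Vowel Deletion: [nizmumu] → [nzmmu]
(2) Final Vowel Lowering: [nzmmu] → [nzmmo]
(3) Geminate Reduction: [nzmmo] → [nzmo]
(4) Velar Fronting: no change — [nzmo]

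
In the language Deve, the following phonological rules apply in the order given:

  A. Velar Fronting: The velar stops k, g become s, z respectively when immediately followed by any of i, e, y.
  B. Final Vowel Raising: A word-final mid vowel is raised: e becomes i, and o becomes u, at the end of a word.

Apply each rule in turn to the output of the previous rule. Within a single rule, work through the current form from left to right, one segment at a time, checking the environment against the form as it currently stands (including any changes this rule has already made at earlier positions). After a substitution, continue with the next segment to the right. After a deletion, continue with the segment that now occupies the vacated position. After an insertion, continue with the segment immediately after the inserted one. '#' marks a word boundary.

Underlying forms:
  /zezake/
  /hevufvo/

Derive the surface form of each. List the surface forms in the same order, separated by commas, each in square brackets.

/zezake/:
  A Velar Fronting: [zezake] → [zezase]
  B Final Vowel Raising: [zezase] → [zezasi]
/hevufvo/:
  A Velar Fronting: no change — [hevufvo]
  B Final Vowel Raising: [hevufvo] → [hevufvu]

[zezasi], [hevufvu]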